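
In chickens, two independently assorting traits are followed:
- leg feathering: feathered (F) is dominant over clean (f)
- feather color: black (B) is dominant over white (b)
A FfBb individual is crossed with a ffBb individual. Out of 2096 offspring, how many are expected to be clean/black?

Dihybrid cross FfBb × ffBb — consider each gene separately:
leg feathering: Ff × ff → 2 Ff, 2 ff → 2 F_ : 2 ff (out of 4)
feather color: Bb × Bb → 1 BB, 2 Bb, 1 bb → 3 B_ : 1 bb (out of 4)
Combine (counts out of 4 × 4 = 16): feathered/black (F_B_) = 2×3 = 6; feathered/white (F_bb) = 2×1 = 2; clean/black (ffB_) = 2×3 = 6; clean/white (ffbb) = 2×1 = 2
Phenotype counts (out of 16): 6 feathered/black, 2 feathered/white, 6 clean/black, 2 clean/white
clean/black: 6 out of 16 → fraction 3/8
Expected count = 3/8 × 2096 = 786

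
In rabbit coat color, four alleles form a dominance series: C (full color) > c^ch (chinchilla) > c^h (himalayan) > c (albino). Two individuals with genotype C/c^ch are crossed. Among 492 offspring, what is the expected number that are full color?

Cross: C/c^ch × C/c^ch
Allele dominance: C > c^ch > c^h > c
Offspring genotypes: 1 C/C, 2 C/c^ch, 1 c^ch/c^ch
Phenotype counts: 3 full color, 1 chinchilla
full color: 3 out of 4 → fraction 3/4
Expected count = 3/4 × 492 = 369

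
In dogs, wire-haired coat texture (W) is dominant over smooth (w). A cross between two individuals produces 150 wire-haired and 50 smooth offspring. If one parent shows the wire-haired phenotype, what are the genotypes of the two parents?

Observed offspring: 150 wire-haired, 50 smooth
The observed ratio simplifies to 3:1. Smooth (ww) offspring appear, so each parent must contribute one w allele. The parent stated to show wire-haired carries W, so it is Ww. The other parent is then either Ww or ww: Ww × ww would give a 1:1 split, whereas Ww × Ww gives 3:1 — matching the data. So both parents are heterozygous (Ww × Ww).
Parent genotypes: Ww × Ww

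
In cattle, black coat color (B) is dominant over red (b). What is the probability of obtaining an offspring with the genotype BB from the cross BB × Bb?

Punnett square for BB × Bb:
Offspring genotypes: 2 BB, 2 Bb
Total offspring: 4
Count with target: 2
Probability: 2/4 = 1/2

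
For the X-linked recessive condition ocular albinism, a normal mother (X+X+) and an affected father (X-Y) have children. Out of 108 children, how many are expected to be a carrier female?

Cross: X+X+ × X-Y
Offspring: 2 X+X-, 2 X+Y
Probability of a carrier female: 2/4 = 1/2
Expected count = 1/2 × 108 = 54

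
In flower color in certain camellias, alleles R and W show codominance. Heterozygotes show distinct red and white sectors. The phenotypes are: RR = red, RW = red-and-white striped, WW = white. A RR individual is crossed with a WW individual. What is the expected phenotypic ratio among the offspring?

Punnett square for RR × WW:
Offspring genotypes: 4 RW
Phenotype counts: 4 red-and-white striped
Ratio: all red-and-white striped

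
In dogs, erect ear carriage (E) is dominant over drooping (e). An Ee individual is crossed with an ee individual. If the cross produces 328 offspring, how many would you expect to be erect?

Punnett square for Ee × ee:
Offspring genotypes: 2 Ee, 2 ee
erect: 2, drooping: 2
erect: 2 out of 4 → fraction 1/2
Expected count = 1/2 × 328 = 164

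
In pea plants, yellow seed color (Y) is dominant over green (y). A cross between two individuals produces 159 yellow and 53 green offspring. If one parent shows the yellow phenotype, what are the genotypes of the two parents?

Observed offspring: 159 yellow, 53 green
The observed ratio simplifies to 3:1. Green (yy) offspring appear, so each parent must contribute one y allele. The parent stated to show yellow carries Y, so it is Yy. The other parent is then either Yy or yy: Yy × yy would give a 1:1 split, whereas Yy × Yy gives 3:1 — matching the data. So both parents are heterozygous (Yy × Yy).
Parent genotypes: Yy × Yy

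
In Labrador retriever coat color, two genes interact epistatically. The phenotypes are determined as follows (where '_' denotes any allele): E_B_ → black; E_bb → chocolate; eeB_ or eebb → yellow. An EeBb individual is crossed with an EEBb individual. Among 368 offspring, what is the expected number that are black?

Cross: EeBb × EEBb — consider each gene separately:
E gene: Ee × EE → 2 EE, 2 Ee → 4 E_ (out of 4)
B gene: Bb × Bb → 1 BB, 2 Bb, 1 bb → 3 B_ : 1 bb (out of 4)
Genotype classes (out of 4 × 4 = 16): E_B_ = 4×3 = 12; E_bb = 4×1 = 4
Apply the phenotype rules: E_B_ (12) → black; E_bb (4) → chocolate
Phenotype counts (out of 16): 12 black, 4 chocolate
black: 12 out of 16 → fraction 3/4
Expected count = 3/4 × 368 = 276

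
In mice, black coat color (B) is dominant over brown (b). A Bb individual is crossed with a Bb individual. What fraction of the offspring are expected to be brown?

Punnett square for Bb × Bb:
Offspring genotypes: 1 BB, 2 Bb, 1 bb
black: 3, brown: 1
brown: 1 out of 4
Probability: 1/4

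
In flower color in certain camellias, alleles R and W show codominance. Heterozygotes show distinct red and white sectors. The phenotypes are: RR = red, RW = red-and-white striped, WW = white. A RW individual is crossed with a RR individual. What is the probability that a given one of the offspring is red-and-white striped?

Punnett square for RW × RR:
Offspring genotypes: 2 RR, 2 RW
Phenotype counts: 2 red, 2 red-and-white striped
red-and-white striped: 2 out of 4
Probability: 2/4 = 1/2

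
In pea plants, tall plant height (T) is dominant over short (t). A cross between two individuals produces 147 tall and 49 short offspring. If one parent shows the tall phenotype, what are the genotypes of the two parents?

Observed offspring: 147 tall, 49 short
The observed ratio simplifies to 3:1. Short (tt) offspring appear, so each parent must contribute one t allele. The parent stated to show tall carries T, so it is Tt. The other parent is then either Tt or tt: Tt × tt would give a 1:1 split, whereas Tt × Tt gives 3:1 — matching the data. So both parents are heterozygous (Tt × Tt).
Parent genotypes: Tt × Tt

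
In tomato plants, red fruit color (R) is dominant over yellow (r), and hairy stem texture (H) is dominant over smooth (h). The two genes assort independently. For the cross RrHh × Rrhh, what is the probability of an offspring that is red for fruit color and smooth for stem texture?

Dihybrid cross RrHh × Rrhh — consider each gene separately:
fruit color: Rr × Rr → 1 RR, 2 Rr, 1 rr → 3 R_ : 1 rr (out of 4)
stem texture: Hh × hh → 2 Hh, 2 hh → 2 H_ : 2 hh (out of 4)
Looking for: red (R_) and smooth (hh)
P(red) = 3/4, P(smooth) = 2/4
P(both) = 3/4 × 2/4 = 6/16 = 3/8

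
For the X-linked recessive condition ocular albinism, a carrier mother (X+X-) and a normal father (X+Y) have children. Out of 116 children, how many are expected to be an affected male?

Cross: X+X- × X+Y
Offspring: 1 X+X+, 1 X+Y, 1 X+X-, 1 X-Y
Probability of an affected male: 1/4
Expected count = 1/4 × 116 = 29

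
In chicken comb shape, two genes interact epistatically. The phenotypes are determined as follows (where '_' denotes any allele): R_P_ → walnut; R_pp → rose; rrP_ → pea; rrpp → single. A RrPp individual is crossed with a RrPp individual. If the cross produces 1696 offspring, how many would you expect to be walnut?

Cross: RrPp × RrPp — consider each gene separately:
R gene: Rr × Rr → 1 RR, 2 Rr, 1 rr → 3 R_ : 1 rr (out of 4)
P gene: Pp × Pp → 1 PP, 2 Pp, 1 pp → 3 P_ : 1 pp (out of 4)
Genotype classes (out of 4 × 4 = 16): R_P_ = 3×3 = 9; R_pp = 3×1 = 3; rrP_ = 1×3 = 3; rrpp = 1×1 = 1
Apply the phenotype rules: R_P_ (9) → walnut; R_pp (3) → rose; rrP_ (3) → pea; rrpp (1) → single
Phenotype counts (out of 16): 9 walnut, 3 rose, 3 pea, 1 single
walnut: 9 out of 16 → fraction 9/16
Expected count = 9/16 × 1696 = 954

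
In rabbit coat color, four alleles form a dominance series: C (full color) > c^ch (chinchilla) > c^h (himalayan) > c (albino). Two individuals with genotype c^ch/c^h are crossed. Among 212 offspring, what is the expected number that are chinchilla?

Cross: c^ch/c^h × c^ch/c^h
Allele dominance: C > c^ch > c^h > c
Offspring genotypes: 1 c^ch/c^ch, 2 c^ch/c^h, 1 c^h/c^h
Phenotype counts: 3 chinchilla, 1 himalayan
chinchilla: 3 out of 4 → fraction 3/4
Expected count = 3/4 × 212 = 159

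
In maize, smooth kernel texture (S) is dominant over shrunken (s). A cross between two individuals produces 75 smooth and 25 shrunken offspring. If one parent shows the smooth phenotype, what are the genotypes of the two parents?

Observed offspring: 75 smooth, 25 shrunken
The observed ratio simplifies to 3:1. Shrunken (ss) offspring appear, so each parent must contribute one s allele. The parent stated to show smooth carries S, so it is Ss. The other parent is then either Ss or ss: Ss × ss would give a 1:1 split, whereas Ss × Ss gives 3:1 — matching the data. So both parents are heterozygous (Ss × Ss).
Parent genotypes: Ss × Ss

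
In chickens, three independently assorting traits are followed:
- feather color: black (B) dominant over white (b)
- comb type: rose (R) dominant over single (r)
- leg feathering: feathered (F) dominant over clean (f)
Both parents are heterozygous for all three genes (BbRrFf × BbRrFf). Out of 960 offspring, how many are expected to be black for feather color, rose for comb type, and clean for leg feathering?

Trihybrid cross: BbRrFf × BbRrFf
Each trait segregates independently with a 3:1 phenotypic ratio, so each gene contributes 3/4 (dominant) or 1/4 (recessive).
Target: black (feather color), rose (comb type), clean (leg feathering)
Probability = product of independent per-trait probabilities
= 3/4 × 3/4 × 1/4 = 9/64
Expected count = 9/64 × 960 = 135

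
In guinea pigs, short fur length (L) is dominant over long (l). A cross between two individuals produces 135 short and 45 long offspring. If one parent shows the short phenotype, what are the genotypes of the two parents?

Observed offspring: 135 short, 45 long
The observed ratio simplifies to 3:1. Long (ll) offspring appear, so each parent must contribute one l allele. The parent stated to show short carries L, so it is Ll. The other parent is then either Ll or ll: Ll × ll would give a 1:1 split, whereas Ll × Ll gives 3:1 — matching the data. So both parents are heterozygous (Ll × Ll).
Parent genotypes: Ll × Ll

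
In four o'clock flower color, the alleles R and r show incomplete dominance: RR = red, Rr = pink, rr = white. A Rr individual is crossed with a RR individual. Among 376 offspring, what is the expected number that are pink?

Punnett square for Rr × RR:
Offspring genotypes: 2 RR, 2 Rr
Phenotype counts: 2 red, 2 pink
pink: 2 out of 4 → fraction 1/2
Expected count = 1/2 × 376 = 188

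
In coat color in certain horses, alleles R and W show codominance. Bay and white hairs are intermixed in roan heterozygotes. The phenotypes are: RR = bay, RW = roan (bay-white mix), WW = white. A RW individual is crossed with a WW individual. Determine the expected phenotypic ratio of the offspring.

Punnett square for RW × WW:
Offspring genotypes: 2 RW, 2 WW
Phenotype counts: 2 roan (bay-white mix), 2 white
Ratio: 1 roan (bay-white mix) : 1 white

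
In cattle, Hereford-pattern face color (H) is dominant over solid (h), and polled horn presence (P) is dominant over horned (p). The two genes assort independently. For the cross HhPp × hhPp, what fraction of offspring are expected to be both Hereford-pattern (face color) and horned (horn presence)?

Dihybrid cross HhPp × hhPp — consider each gene separately:
face color: Hh × hh → 2 Hh, 2 hh → 2 H_ : 2 hh (out of 4)
horn presence: Pp × Pp → 1 PP, 2 Pp, 1 pp → 3 P_ : 1 pp (out of 4)
Looking for: Hereford-pattern (H_) and horned (pp)
P(Hereford-pattern) = 2/4, P(horned) = 1/4
P(both) = 2/4 × 1/4 = 2/16 = 1/8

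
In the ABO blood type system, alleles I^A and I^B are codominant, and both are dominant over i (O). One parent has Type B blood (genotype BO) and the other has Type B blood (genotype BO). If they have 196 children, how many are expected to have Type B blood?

Cross: BO × BO
Possible offspring genotypes: 1 BB, 2 BO, 1 OO
Blood type counts: 3 Type B, 1 Type O
Probability of Type B: 3/4
Expected count = 3/4 × 196 = 147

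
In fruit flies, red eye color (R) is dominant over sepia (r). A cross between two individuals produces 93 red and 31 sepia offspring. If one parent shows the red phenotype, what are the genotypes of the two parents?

Observed offspring: 93 red, 31 sepia
The observed ratio simplifies to 3:1. Sepia (rr) offspring appear, so each parent must contribute one r allele. The parent stated to show red carries R, so it is Rr. The other parent is then either Rr or rr: Rr × rr would give a 1:1 split, whereas Rr × Rr gives 3:1 — matching the data. So both parents are heterozygous (Rr × Rr).
Parent genotypes: Rr × Rr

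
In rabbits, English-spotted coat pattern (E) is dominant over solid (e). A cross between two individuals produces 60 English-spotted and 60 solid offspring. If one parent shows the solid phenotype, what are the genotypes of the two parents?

Observed offspring: 60 English-spotted, 60 solid
The observed ratio simplifies to 1:1. One parent shows solid, so its genotype must be ee. A 1:1 offspring split requires the other parent to be heterozygous (Ee).
Parent genotypes: ee × Ee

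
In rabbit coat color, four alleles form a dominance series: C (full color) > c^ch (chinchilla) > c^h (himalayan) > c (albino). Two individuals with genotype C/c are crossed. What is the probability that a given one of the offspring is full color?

Cross: C/c × C/c
Allele dominance: C > c^ch > c^h > c
Offspring genotypes: 1 C/C, 2 C/c, 1 c/c
Phenotype counts: 3 full color, 1 albino
full color: 3 out of 4
Probability: 3/4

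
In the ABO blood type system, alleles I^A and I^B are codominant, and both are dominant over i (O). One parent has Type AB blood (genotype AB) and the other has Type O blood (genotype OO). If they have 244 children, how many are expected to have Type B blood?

Cross: AB × OO
Possible offspring genotypes: 2 AO, 2 BO
Blood type counts: 2 Type A, 2 Type B
Probability of Type B: 2/4 = 1/2
Expected count = 1/2 × 244 = 122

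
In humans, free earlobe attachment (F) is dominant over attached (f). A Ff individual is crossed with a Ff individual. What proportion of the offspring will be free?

Punnett square for Ff × Ff:
Offspring genotypes: 1 FF, 2 Ff, 1 ff
free: 3, attached: 1
free: 3 out of 4
Probability: 3/4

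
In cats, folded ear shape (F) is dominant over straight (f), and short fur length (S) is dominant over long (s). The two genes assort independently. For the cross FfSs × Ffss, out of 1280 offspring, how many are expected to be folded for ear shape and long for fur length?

Dihybrid cross FfSs × Ffss — consider each gene separately:
ear shape: Ff × Ff → 1 FF, 2 Ff, 1 ff → 3 F_ : 1 ff (out of 4)
fur length: Ss × ss → 2 Ss, 2 ss → 2 S_ : 2 ss (out of 4)
Looking for: folded (F_) and long (ss)
P(folded) = 3/4, P(long) = 2/4
P(both) = 3/4 × 2/4 = 6/16 = 3/8
Expected count = 3/8 × 1280 = 480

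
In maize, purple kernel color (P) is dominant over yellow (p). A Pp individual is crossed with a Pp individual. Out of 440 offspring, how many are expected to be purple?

Punnett square for Pp × Pp:
Offspring genotypes: 1 PP, 2 Pp, 1 pp
purple: 3, yellow: 1
purple: 3 out of 4 → fraction 3/4
Expected count = 3/4 × 440 = 330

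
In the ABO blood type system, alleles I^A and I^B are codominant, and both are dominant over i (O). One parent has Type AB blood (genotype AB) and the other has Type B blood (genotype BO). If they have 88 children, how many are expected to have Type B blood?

Cross: AB × BO
Possible offspring genotypes: 1 AB, 1 AO, 1 BB, 1 BO
Blood type counts: 1 Type AB, 1 Type A, 2 Type B
Probability of Type B: 2/4 = 1/2
Expected count = 1/2 × 88 = 44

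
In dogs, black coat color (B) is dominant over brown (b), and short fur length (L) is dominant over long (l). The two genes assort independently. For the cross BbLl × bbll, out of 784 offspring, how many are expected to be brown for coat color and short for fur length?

Dihybrid cross BbLl × bbll — consider each gene separately:
coat color: Bb × bb → 2 Bb, 2 bb → 2 B_ : 2 bb (out of 4)
fur length: Ll × ll → 2 Ll, 2 ll → 2 L_ : 2 ll (out of 4)
Looking for: brown (bb) and short (L_)
P(brown) = 2/4, P(short) = 2/4
P(both) = 2/4 × 2/4 = 4/16 = 1/4
Expected count = 1/4 × 784 = 196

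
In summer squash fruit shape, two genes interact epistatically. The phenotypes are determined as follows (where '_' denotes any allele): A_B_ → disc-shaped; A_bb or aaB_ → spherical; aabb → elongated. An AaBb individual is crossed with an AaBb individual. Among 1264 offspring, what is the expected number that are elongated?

Cross: AaBb × AaBb — consider each gene separately:
A gene: Aa × Aa → 1 AA, 2 Aa, 1 aa → 3 A_ : 1 aa (out of 4)
B gene: Bb × Bb → 1 BB, 2 Bb, 1 bb → 3 B_ : 1 bb (out of 4)
Genotype classes (out of 4 × 4 = 16): A_B_ = 3×3 = 9; A_bb = 3×1 = 3; aaB_ = 1×3 = 3; aabb = 1×1 = 1
Apply the phenotype rules: A_B_ (9) → disc-shaped; A_bb (3) + aaB_ (3) → spherical; aabb (1) → elongated
Phenotype counts (out of 16): 9 disc-shaped, 6 spherical, 1 elongated
elongated: 1 out of 16 → fraction 1/16
Expected count = 1/16 × 1264 = 79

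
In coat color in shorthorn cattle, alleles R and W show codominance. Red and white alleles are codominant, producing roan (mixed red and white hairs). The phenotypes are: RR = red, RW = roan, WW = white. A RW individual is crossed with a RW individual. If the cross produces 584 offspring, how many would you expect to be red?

Punnett square for RW × RW:
Offspring genotypes: 1 RR, 2 RW, 1 WW
Phenotype counts: 1 red, 2 roan, 1 white
red: 1 out of 4 → fraction 1/4
Expected count = 1/4 × 584 = 146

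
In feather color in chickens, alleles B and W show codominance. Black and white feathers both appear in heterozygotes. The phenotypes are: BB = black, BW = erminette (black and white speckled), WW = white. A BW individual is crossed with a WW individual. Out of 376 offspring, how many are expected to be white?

Punnett square for BW × WW:
Offspring genotypes: 2 BW, 2 WW
Phenotype counts: 2 erminette (black and white speckled), 2 white
white: 2 out of 4 → fraction 1/2
Expected count = 1/2 × 376 = 188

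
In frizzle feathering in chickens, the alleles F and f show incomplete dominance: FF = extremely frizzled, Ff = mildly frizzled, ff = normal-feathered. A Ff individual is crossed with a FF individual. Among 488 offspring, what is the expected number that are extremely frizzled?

Punnett square for Ff × FF:
Offspring genotypes: 2 FF, 2 Ff
Phenotype counts: 2 extremely frizzled, 2 mildly frizzled
extremely frizzled: 2 out of 4 → fraction 1/2
Expected count = 1/2 × 488 = 244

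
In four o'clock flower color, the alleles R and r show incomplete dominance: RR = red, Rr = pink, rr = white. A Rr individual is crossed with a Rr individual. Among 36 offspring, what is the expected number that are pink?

Punnett square for Rr × Rr:
Offspring genotypes: 1 RR, 2 Rr, 1 rr
Phenotype counts: 1 red, 2 pink, 1 white
pink: 2 out of 4 → fraction 1/2
Expected count = 1/2 × 36 = 18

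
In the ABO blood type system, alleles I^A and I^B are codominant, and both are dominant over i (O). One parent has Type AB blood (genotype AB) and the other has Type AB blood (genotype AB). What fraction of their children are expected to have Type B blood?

Cross: AB × AB
Possible offspring genotypes: 1 AA, 2 AB, 1 BB
Blood type counts: 1 Type A, 2 Type AB, 1 Type B
Probability of Type B: 1/4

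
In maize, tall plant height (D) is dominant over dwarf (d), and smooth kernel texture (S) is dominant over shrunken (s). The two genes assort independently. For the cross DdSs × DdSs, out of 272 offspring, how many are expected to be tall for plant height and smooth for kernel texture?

Dihybrid cross DdSs × DdSs — consider each gene separately:
plant height: Dd × Dd → 1 DD, 2 Dd, 1 dd → 3 D_ : 1 dd (out of 4)
kernel texture: Ss × Ss → 1 SS, 2 Ss, 1 ss → 3 S_ : 1 ss (out of 4)
Looking for: tall (D_) and smooth (S_)
P(tall) = 3/4, P(smooth) = 3/4
P(both) = 3/4 × 3/4 = 9/16
Expected count = 9/16 × 272 = 153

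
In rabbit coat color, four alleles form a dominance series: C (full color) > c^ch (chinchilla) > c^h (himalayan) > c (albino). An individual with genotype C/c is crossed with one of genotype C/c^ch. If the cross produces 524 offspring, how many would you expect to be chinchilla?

Cross: C/c × C/c^ch
Allele dominance: C > c^ch > c^h > c
Offspring genotypes: 1 C/C, 1 C/c^ch, 1 C/c, 1 c^ch/c
Phenotype counts: 3 full color, 1 chinchilla
chinchilla: 1 out of 4 → fraction 1/4
Expected count = 1/4 × 524 = 131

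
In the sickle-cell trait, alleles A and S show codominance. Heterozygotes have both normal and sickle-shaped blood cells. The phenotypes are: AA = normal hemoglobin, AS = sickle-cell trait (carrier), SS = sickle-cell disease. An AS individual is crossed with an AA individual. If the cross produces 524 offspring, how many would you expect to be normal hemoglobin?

Punnett square for AS × AA:
Offspring genotypes: 2 AA, 2 AS
Phenotype counts: 2 normal hemoglobin, 2 sickle-cell trait (carrier)
normal hemoglobin: 2 out of 4 → fraction 1/2
Expected count = 1/2 × 524 = 262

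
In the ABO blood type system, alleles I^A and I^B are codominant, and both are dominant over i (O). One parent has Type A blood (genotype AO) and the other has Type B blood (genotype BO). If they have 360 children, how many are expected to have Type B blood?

Cross: AO × BO
Possible offspring genotypes: 1 AB, 1 AO, 1 BO, 1 OO
Blood type counts: 1 Type AB, 1 Type A, 1 Type B, 1 Type O
Probability of Type B: 1/4
Expected count = 1/4 × 360 = 90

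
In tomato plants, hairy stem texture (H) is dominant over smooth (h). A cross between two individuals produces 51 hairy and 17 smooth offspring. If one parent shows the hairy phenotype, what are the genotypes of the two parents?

Observed offspring: 51 hairy, 17 smooth
The observed ratio simplifies to 3:1. Smooth (hh) offspring appear, so each parent must contribute one h allele. The parent stated to show hairy carries H, so it is Hh. The other parent is then either Hh or hh: Hh × hh would give a 1:1 split, whereas Hh × Hh gives 3:1 — matching the data. So both parents are heterozygous (Hh × Hh).
Parent genotypes: Hh × Hh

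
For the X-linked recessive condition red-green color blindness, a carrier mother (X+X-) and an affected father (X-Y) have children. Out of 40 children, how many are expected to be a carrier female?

Cross: X+X- × X-Y
Offspring: 1 X+X-, 1 X+Y, 1 X-X-, 1 X-Y
Probability of a carrier female: 1/4
Expected count = 1/4 × 40 = 10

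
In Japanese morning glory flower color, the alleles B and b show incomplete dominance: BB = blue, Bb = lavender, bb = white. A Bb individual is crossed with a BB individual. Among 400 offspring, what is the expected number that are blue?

Punnett square for Bb × BB:
Offspring genotypes: 2 BB, 2 Bb
Phenotype counts: 2 blue, 2 lavender
blue: 2 out of 4 → fraction 1/2
Expected count = 1/2 × 400 = 200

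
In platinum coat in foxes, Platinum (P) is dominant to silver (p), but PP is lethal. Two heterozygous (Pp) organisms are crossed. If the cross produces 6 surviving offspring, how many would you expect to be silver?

Cross: Pp × Pp
Punnett square offspring (before lethality): 1 PP, 2 Pp, 1 pp
The PP genotype is lethal (embryos die); surviving offspring: 2 Pp, 1 pp
silver: 1 out of 3 → fraction 1/3
Expected count = 1/3 × 6 = 2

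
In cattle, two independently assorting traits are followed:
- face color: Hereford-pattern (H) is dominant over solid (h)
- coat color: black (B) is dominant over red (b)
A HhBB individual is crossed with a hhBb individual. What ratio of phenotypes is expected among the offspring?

Dihybrid cross HhBB × hhBb — consider each gene separately:
face color: Hh × hh → 2 Hh, 2 hh → 2 H_ : 2 hh (out of 4)
coat color: BB × Bb → 2 BB, 2 Bb → 4 B_ (out of 4)
Combine (counts out of 4 × 4 = 16): Hereford-pattern/black (H_B_) = 2×4 = 8; solid/black (hhB_) = 2×4 = 8
Phenotype counts (out of 16): 8 Hereford-pattern/black, 8 solid/black
Ratio: 1 Hereford-pattern/black : 1 solid/black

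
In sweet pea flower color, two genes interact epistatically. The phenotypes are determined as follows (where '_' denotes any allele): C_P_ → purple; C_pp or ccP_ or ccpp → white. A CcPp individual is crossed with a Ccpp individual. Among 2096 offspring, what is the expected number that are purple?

Cross: CcPp × Ccpp — consider each gene separately:
C gene: Cc × Cc → 1 CC, 2 Cc, 1 cc → 3 C_ : 1 cc (out of 4)
P gene: Pp × pp → 2 Pp, 2 pp → 2 P_ : 2 pp (out of 4)
Genotype classes (out of 4 × 4 = 16): C_P_ = 3×2 = 6; C_pp = 3×2 = 6; ccP_ = 1×2 = 2; ccpp = 1×2 = 2
Apply the phenotype rules: C_P_ (6) → purple; C_pp (6) + ccP_ (2) + ccpp (2) → white
Phenotype counts (out of 16): 6 purple, 10 white
purple: 6 out of 16 → fraction 3/8
Expected count = 3/8 × 2096 = 786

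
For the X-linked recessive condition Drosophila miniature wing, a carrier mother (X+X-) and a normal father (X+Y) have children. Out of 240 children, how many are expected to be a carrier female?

Cross: X+X- × X+Y
Offspring: 1 X+X+, 1 X+Y, 1 X+X-, 1 X-Y
Probability of a carrier female: 1/4
Expected count = 1/4 × 240 = 60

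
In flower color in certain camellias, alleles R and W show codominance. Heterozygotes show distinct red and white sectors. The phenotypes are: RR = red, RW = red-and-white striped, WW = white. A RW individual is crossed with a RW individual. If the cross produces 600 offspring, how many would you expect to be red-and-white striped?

Punnett square for RW × RW:
Offspring genotypes: 1 RR, 2 RW, 1 WW
Phenotype counts: 1 red, 2 red-and-white striped, 1 white
red-and-white striped: 2 out of 4 → fraction 1/2
Expected count = 1/2 × 600 = 300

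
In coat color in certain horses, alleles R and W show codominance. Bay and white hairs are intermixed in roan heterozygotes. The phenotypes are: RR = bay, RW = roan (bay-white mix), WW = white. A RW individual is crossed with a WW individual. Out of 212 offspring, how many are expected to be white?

Punnett square for RW × WW:
Offspring genotypes: 2 RW, 2 WW
Phenotype counts: 2 roan (bay-white mix), 2 white
white: 2 out of 4 → fraction 1/2
Expected count = 1/2 × 212 = 106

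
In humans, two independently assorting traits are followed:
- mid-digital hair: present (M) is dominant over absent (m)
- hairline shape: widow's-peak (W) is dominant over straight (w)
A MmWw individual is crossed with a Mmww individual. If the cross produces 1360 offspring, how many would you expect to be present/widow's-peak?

Dihybrid cross MmWw × Mmww — consider each gene separately:
mid-digital hair: Mm × Mm → 1 MM, 2 Mm, 1 mm → 3 M_ : 1 mm (out of 4)
hairline shape: Ww × ww → 2 Ww, 2 ww → 2 W_ : 2 ww (out of 4)
Combine (counts out of 4 × 4 = 16): present/widow's-peak (M_W_) = 3×2 = 6; present/straight (M_ww) = 3×2 = 6; absent/widow's-peak (mmW_) = 1×2 = 2; absent/straight (mmww) = 1×2 = 2
Phenotype counts (out of 16): 6 present/widow's-peak, 6 present/straight, 2 absent/widow's-peak, 2 absent/straight
present/widow's-peak: 6 out of 16 → fraction 3/8
Expected count = 3/8 × 1360 = 510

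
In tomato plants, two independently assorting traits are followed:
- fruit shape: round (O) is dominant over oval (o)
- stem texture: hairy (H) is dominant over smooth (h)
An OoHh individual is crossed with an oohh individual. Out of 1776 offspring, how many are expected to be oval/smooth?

Dihybrid cross OoHh × oohh — consider each gene separately:
fruit shape: Oo × oo → 2 Oo, 2 oo → 2 O_ : 2 oo (out of 4)
stem texture: Hh × hh → 2 Hh, 2 hh → 2 H_ : 2 hh (out of 4)
Combine (counts out of 4 × 4 = 16): round/hairy (O_H_) = 2×2 = 4; round/smooth (O_hh) = 2×2 = 4; oval/hairy (ooH_) = 2×2 = 4; oval/smooth (oohh) = 2×2 = 4
Phenotype counts (out of 16): 4 round/hairy, 4 round/smooth, 4 oval/hairy, 4 oval/smooth
oval/smooth: 4 out of 16 → fraction 1/4
Expected count = 1/4 × 1776 = 444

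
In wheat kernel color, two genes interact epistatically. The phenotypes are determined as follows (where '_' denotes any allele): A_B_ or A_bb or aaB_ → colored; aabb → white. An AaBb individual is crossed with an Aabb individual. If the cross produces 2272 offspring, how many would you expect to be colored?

Cross: AaBb × Aabb — consider each gene separately:
A gene: Aa × Aa → 1 AA, 2 Aa, 1 aa → 3 A_ : 1 aa (out of 4)
B gene: Bb × bb → 2 Bb, 2 bb → 2 B_ : 2 bb (out of 4)
Genotype classes (out of 4 × 4 = 16): A_B_ = 3×2 = 6; A_bb = 3×2 = 6; aaB_ = 1×2 = 2; aabb = 1×2 = 2
Apply the phenotype rules: A_B_ (6) + A_bb (6) + aaB_ (2) → colored; aabb (2) → white
Phenotype counts (out of 16): 14 colored, 2 white
colored: 14 out of 16 → fraction 7/8
Expected count = 7/8 × 2272 = 1988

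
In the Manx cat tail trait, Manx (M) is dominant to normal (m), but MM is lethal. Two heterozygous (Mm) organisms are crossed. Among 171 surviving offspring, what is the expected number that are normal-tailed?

Cross: Mm × Mm
Punnett square offspring (before lethality): 1 MM, 2 Mm, 1 mm
The MM genotype is lethal (embryos die); surviving offspring: 2 Mm, 1 mm
normal-tailed: 1 out of 3 → fraction 1/3
Expected count = 1/3 × 171 = 57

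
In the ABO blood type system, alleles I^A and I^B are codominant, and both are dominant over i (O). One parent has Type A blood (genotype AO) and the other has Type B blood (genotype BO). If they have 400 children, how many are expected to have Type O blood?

Cross: AO × BO
Possible offspring genotypes: 1 AB, 1 AO, 1 BO, 1 OO
Blood type counts: 1 Type AB, 1 Type A, 1 Type B, 1 Type O
Probability of Type O: 1/4
Expected count = 1/4 × 400 = 100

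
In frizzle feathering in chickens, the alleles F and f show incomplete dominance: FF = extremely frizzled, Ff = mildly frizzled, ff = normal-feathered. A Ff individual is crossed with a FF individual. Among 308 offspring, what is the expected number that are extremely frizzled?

Punnett square for Ff × FF:
Offspring genotypes: 2 FF, 2 Ff
Phenotype counts: 2 extremely frizzled, 2 mildly frizzled
extremely frizzled: 2 out of 4 → fraction 1/2
Expected count = 1/2 × 308 = 154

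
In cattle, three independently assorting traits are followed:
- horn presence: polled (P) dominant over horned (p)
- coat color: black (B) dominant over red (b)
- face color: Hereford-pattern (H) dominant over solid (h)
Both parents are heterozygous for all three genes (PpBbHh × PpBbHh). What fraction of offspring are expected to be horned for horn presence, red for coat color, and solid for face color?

Trihybrid cross: PpBbHh × PpBbHh
Each trait segregates independently with a 3:1 phenotypic ratio, so each gene contributes 3/4 (dominant) or 1/4 (recessive).
Target: horned (horn presence), red (coat color), solid (face color)
Probability = product of independent per-trait probabilities
= 1/4 × 1/4 × 1/4 = 1/64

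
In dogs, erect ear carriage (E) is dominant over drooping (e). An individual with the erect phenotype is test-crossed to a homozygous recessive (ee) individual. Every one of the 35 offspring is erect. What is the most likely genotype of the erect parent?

Test cross: ? × ee
All offspring are erect.
If the unknown parent were heterozygous (Ee), about half of 35 offspring would be drooping; none are. The unknown parent is most likely homozygous dominant (EE).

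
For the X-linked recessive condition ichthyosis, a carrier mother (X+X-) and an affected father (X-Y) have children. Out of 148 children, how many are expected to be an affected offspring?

Cross: X+X- × X-Y
Offspring: 1 X+X-, 1 X+Y, 1 X-X-, 1 X-Y
Probability of an affected offspring: 2/4 = 1/2
Expected count = 1/2 × 148 = 74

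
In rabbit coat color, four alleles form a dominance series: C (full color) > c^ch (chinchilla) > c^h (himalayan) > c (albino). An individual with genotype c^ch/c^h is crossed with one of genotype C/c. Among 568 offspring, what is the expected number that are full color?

Cross: c^ch/c^h × C/c
Allele dominance: C > c^ch > c^h > c
Offspring genotypes: 1 C/c^ch, 1 c^ch/c, 1 C/c^h, 1 c^h/c
Phenotype counts: 2 full color, 1 chinchilla, 1 himalayan
full color: 2 out of 4 → fraction 1/2
Expected count = 1/2 × 568 = 284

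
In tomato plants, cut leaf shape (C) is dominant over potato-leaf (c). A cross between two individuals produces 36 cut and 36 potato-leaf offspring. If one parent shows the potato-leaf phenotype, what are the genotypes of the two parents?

Observed offspring: 36 cut, 36 potato-leaf
The observed ratio simplifies to 1:1. One parent shows potato-leaf, so its genotype must be cc. A 1:1 offspring split requires the other parent to be heterozygous (Cc).
Parent genotypes: cc × Cc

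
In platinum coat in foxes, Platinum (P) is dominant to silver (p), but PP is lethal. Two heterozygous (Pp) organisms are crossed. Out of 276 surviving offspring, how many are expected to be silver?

Cross: Pp × Pp
Punnett square offspring (before lethality): 1 PP, 2 Pp, 1 pp
The PP genotype is lethal (embryos die); surviving offspring: 2 Pp, 1 pp
silver: 1 out of 3 → fraction 1/3
Expected count = 1/3 × 276 = 92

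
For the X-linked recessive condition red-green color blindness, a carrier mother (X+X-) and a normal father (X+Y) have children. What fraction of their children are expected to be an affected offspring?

Cross: X+X- × X+Y
Offspring: 1 X+X+, 1 X+Y, 1 X+X-, 1 X-Y
Probability of an affected offspring: 1/4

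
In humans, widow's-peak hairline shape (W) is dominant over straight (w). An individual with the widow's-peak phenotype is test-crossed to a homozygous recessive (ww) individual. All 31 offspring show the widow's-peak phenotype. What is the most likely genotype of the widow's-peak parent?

Test cross: ? × ww
All offspring are widow's-peak.
If the unknown parent were heterozygous (Ww), about half of 31 offspring would be straight; none are. The unknown parent is most likely homozygous dominant (WW).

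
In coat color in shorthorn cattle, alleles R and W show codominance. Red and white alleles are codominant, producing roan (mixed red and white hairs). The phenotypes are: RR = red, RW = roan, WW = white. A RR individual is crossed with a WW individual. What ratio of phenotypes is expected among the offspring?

Punnett square for RR × WW:
Offspring genotypes: 4 RW
Phenotype counts: 4 roan
Ratio: all roan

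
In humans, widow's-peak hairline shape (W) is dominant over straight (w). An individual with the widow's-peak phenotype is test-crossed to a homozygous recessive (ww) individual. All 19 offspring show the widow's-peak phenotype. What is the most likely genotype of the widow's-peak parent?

Test cross: ? × ww
All offspring are widow's-peak.
If the unknown parent were heterozygous (Ww), about half of 19 offspring would be straight; none are. The unknown parent is most likely homozygous dominant (WW).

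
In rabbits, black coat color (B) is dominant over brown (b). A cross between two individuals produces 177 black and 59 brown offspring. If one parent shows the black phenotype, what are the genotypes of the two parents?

Observed offspring: 177 black, 59 brown
The observed ratio simplifies to 3:1. Brown (bb) offspring appear, so each parent must contribute one b allele. The parent stated to show black carries B, so it is Bb. The other parent is then either Bb or bb: Bb × bb would give a 1:1 split, whereas Bb × Bb gives 3:1 — matching the data. So both parents are heterozygous (Bb × Bb).
Parent genotypes: Bb × Bb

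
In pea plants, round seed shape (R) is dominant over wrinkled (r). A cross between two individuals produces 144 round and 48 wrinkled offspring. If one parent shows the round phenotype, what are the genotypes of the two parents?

Observed offspring: 144 round, 48 wrinkled
The observed ratio simplifies to 3:1. Wrinkled (rr) offspring appear, so each parent must contribute one r allele. The parent stated to show round carries R, so it is Rr. The other parent is then either Rr or rr: Rr × rr would give a 1:1 split, whereas Rr × Rr gives 3:1 — matching the data. So both parents are heterozygous (Rr × Rr).
Parent genotypes: Rr × Rr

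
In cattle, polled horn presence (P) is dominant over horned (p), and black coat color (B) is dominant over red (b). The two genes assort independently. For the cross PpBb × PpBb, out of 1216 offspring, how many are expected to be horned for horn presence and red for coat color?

Dihybrid cross PpBb × PpBb — consider each gene separately:
horn presence: Pp × Pp → 1 PP, 2 Pp, 1 pp → 3 P_ : 1 pp (out of 4)
coat color: Bb × Bb → 1 BB, 2 Bb, 1 bb → 3 B_ : 1 bb (out of 4)
Looking for: horned (pp) and red (bb)
P(horned) = 1/4, P(red) = 1/4
P(both) = 1/4 × 1/4 = 1/16
Expected count = 1/16 × 1216 = 76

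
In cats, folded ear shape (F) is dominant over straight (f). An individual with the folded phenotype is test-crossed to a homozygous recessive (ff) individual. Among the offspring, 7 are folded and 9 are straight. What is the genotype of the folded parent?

Test cross: ? × ff
Offspring: 7 folded, 9 straight — approximately 1:1.
A 1:1 ratio in a test cross indicates the unknown parent is heterozygous (Ff).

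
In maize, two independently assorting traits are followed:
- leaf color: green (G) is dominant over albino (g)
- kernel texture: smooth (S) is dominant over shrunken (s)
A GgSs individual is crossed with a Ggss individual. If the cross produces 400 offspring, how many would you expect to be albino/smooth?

Dihybrid cross GgSs × Ggss — consider each gene separately:
leaf color: Gg × Gg → 1 GG, 2 Gg, 1 gg → 3 G_ : 1 gg (out of 4)
kernel texture: Ss × ss → 2 Ss, 2 ss → 2 S_ : 2 ss (out of 4)
Combine (counts out of 4 × 4 = 16): green/smooth (G_S_) = 3×2 = 6; green/shrunken (G_ss) = 3×2 = 6; albino/smooth (ggS_) = 1×2 = 2; albino/shrunken (ggss) = 1×2 = 2
Phenotype counts (out of 16): 6 green/smooth, 6 green/shrunken, 2 albino/smooth, 2 albino/shrunken
albino/smooth: 2 out of 16 → fraction 1/8
Expected count = 1/8 × 400 = 50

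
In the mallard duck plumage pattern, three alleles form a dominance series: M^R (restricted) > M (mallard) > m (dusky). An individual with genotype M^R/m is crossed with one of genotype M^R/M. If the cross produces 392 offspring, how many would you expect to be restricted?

Cross: M^R/m × M^R/M
Allele dominance: M^R > M > m
Offspring genotypes: 1 M^R/M^R, 1 M^R/M, 1 M^R/m, 1 M/m
Phenotype counts: 3 restricted, 1 mallard
restricted: 3 out of 4 → fraction 3/4
Expected count = 3/4 × 392 = 294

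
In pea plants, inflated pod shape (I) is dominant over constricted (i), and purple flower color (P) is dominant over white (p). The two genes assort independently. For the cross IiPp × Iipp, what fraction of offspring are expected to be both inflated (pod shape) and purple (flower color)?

Dihybrid cross IiPp × Iipp — consider each gene separately:
pod shape: Ii × Ii → 1 II, 2 Ii, 1 ii → 3 I_ : 1 ii (out of 4)
flower color: Pp × pp → 2 Pp, 2 pp → 2 P_ : 2 pp (out of 4)
Looking for: inflated (I_) and purple (P_)
P(inflated) = 3/4, P(purple) = 2/4
P(both) = 3/4 × 2/4 = 6/16 = 3/8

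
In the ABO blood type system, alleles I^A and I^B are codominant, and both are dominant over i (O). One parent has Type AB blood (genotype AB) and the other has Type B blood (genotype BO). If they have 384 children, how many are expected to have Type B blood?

Cross: AB × BO
Possible offspring genotypes: 1 AB, 1 AO, 1 BB, 1 BO
Blood type counts: 1 Type AB, 1 Type A, 2 Type B
Probability of Type B: 2/4 = 1/2
Expected count = 1/2 × 384 = 192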